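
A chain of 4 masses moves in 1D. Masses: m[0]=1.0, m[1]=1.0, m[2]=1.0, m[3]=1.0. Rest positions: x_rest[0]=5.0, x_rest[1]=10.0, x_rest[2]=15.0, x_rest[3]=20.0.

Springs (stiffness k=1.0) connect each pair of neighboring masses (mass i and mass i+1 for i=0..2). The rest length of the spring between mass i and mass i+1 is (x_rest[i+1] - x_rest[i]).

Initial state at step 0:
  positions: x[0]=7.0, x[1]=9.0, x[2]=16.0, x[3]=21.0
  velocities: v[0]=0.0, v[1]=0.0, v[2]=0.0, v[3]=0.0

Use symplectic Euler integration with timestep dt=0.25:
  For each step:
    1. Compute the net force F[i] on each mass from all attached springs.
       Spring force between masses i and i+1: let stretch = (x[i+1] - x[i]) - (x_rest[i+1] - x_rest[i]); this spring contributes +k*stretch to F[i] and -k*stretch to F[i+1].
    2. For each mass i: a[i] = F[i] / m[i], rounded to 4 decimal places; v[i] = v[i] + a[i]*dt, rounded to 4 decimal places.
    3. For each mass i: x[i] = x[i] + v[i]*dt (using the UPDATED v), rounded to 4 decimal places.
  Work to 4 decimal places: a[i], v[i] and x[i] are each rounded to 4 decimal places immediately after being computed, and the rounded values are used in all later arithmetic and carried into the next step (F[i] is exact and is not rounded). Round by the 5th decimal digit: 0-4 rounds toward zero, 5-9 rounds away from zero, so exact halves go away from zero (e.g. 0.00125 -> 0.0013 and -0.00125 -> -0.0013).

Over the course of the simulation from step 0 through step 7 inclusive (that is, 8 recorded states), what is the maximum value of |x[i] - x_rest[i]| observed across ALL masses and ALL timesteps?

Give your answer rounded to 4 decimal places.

Step 0: x=[7.0000 9.0000 16.0000 21.0000] v=[0.0000 0.0000 0.0000 0.0000]
Step 1: x=[6.8125 9.3125 15.8750 21.0000] v=[-0.7500 1.2500 -0.5000 0.0000]
Step 2: x=[6.4688 9.8789 15.6602 20.9922] v=[-1.3750 2.2656 -0.8594 -0.0313]
Step 3: x=[6.0257 10.5935 15.4173 20.9636] v=[-1.7725 2.8584 -0.9717 -0.1143]
Step 4: x=[5.5556 11.3241 15.2195 20.9009] v=[-1.8806 2.9224 -0.7911 -0.2509]
Step 5: x=[5.1335 11.9376 15.1334 20.7956] v=[-1.6885 2.4541 -0.3446 -0.4213]
Step 6: x=[4.8241 12.3256 15.2014 20.6489] v=[-1.2375 1.5520 0.2720 -0.5869]
Step 7: x=[4.6711 12.4245 15.4301 20.4742] v=[-0.6121 0.3956 0.9149 -0.6988]
Max displacement = 2.4245

Answer: 2.4245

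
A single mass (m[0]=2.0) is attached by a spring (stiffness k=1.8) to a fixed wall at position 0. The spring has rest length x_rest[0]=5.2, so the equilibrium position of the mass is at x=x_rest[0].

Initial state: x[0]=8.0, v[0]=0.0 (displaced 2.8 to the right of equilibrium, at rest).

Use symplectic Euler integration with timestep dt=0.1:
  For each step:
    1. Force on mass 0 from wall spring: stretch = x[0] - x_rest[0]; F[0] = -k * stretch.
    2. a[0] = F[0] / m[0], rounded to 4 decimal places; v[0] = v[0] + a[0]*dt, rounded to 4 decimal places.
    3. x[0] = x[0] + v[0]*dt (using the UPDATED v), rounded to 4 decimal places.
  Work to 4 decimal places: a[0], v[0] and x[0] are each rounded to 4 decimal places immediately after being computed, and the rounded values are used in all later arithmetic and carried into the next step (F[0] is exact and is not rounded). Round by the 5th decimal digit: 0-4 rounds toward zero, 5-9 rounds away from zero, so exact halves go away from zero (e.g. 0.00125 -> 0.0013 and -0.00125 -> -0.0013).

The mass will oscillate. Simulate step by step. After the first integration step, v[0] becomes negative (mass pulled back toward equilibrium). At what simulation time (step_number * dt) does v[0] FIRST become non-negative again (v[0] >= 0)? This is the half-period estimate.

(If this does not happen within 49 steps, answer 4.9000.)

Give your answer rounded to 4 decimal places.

Answer: 3.4000

Derivation:
Step 0: x=[8.0000] v=[0.0000]
Step 1: x=[7.9748] v=[-0.2520]
Step 2: x=[7.9246] v=[-0.5017]
Step 3: x=[7.8499] v=[-0.7469]
Step 4: x=[7.7514] v=[-0.9854]
Step 5: x=[7.6299] v=[-1.2150]
Step 6: x=[7.4865] v=[-1.4337]
Step 7: x=[7.3226] v=[-1.6395]
Step 8: x=[7.1396] v=[-1.8305]
Step 9: x=[6.9391] v=[-2.0051]
Step 10: x=[6.7229] v=[-2.1616]
Step 11: x=[6.4930] v=[-2.2987]
Step 12: x=[6.2515] v=[-2.4151]
Step 13: x=[6.0005] v=[-2.5097]
Step 14: x=[5.7423] v=[-2.5818]
Step 15: x=[5.4792] v=[-2.6306]
Step 16: x=[5.2136] v=[-2.6557]
Step 17: x=[4.9479] v=[-2.6569]
Step 18: x=[4.6845] v=[-2.6342]
Step 19: x=[4.4257] v=[-2.5878]
Step 20: x=[4.1739] v=[-2.5181]
Step 21: x=[3.9313] v=[-2.4258]
Step 22: x=[3.7001] v=[-2.3116]
Step 23: x=[3.4824] v=[-2.1766]
Step 24: x=[3.2802] v=[-2.0220]
Step 25: x=[3.0953] v=[-1.8492]
Step 26: x=[2.9293] v=[-1.6598]
Step 27: x=[2.7838] v=[-1.4554]
Step 28: x=[2.6600] v=[-1.2379]
Step 29: x=[2.5591] v=[-1.0093]
Step 30: x=[2.4819] v=[-0.7716]
Step 31: x=[2.4292] v=[-0.5270]
Step 32: x=[2.4014] v=[-0.2776]
Step 33: x=[2.3988] v=[-0.0257]
Step 34: x=[2.4214] v=[0.2264]
First v>=0 after going negative at step 34, time=3.4000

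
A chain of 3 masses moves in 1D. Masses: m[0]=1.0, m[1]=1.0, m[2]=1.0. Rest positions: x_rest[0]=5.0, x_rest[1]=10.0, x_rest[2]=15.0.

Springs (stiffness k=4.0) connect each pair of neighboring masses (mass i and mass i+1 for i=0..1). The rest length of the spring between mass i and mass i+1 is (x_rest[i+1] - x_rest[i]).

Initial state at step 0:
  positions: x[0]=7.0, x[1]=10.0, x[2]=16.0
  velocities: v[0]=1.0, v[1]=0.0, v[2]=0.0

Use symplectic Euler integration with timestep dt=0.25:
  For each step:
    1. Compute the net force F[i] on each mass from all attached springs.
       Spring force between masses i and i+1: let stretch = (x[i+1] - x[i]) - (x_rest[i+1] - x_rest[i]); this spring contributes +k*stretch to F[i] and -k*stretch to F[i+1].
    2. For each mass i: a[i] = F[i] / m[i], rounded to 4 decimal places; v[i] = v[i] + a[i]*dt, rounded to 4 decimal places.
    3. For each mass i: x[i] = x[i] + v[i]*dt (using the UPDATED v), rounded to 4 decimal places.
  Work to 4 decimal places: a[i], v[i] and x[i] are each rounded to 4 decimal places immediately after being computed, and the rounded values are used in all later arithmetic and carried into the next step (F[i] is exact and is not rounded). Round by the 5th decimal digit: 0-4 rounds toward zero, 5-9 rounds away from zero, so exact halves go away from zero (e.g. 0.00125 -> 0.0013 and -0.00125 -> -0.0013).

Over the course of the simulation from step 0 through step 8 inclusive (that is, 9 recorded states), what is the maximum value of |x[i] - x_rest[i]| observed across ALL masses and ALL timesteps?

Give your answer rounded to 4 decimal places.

Answer: 2.5970

Derivation:
Step 0: x=[7.0000 10.0000 16.0000] v=[1.0000 0.0000 0.0000]
Step 1: x=[6.7500 10.7500 15.7500] v=[-1.0000 3.0000 -1.0000]
Step 2: x=[6.2500 11.7500 15.5000] v=[-2.0000 4.0000 -1.0000]
Step 3: x=[5.8750 12.3125 15.5625] v=[-1.5000 2.2500 0.2500]
Step 4: x=[5.8594 12.0781 16.0625] v=[-0.0625 -0.9375 2.0000]
Step 5: x=[6.1485 11.2852 16.8164] v=[1.1562 -3.1718 3.0156]
Step 6: x=[6.4717 10.5909 17.4375] v=[1.2929 -2.7773 2.4844]
Step 7: x=[6.5747 10.5784 17.5970] v=[0.4121 -0.0499 0.6378]
Step 8: x=[6.4287 11.3197 17.2518] v=[-0.5842 2.9650 -1.3808]
Max displacement = 2.5970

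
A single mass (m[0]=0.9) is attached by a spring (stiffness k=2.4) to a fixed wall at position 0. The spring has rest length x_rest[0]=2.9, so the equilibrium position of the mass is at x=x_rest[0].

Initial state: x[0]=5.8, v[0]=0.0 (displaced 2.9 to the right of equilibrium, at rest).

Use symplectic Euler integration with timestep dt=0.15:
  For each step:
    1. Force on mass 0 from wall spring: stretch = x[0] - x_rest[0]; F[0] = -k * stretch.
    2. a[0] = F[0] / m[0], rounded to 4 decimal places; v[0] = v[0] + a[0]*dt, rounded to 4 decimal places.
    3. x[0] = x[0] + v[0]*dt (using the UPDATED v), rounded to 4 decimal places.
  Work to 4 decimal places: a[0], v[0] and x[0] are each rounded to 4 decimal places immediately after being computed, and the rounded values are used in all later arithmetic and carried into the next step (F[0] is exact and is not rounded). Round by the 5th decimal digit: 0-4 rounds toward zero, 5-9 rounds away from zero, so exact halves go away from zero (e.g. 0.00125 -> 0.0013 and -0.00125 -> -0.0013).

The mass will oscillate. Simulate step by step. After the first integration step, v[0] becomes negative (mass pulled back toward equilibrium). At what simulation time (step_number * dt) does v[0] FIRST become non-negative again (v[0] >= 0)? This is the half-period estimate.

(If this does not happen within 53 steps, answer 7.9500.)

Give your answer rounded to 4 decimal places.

Step 0: x=[5.8000] v=[0.0000]
Step 1: x=[5.6260] v=[-1.1600]
Step 2: x=[5.2884] v=[-2.2504]
Step 3: x=[4.8075] v=[-3.2058]
Step 4: x=[4.2122] v=[-3.9688]
Step 5: x=[3.5381] v=[-4.4937]
Step 6: x=[2.8258] v=[-4.7489]
Step 7: x=[2.1179] v=[-4.7192]
Step 8: x=[1.4569] v=[-4.4064]
Step 9: x=[0.8825] v=[-3.8292]
Step 10: x=[0.4292] v=[-3.0222]
Step 11: x=[0.1241] v=[-2.0339]
Step 12: x=[-0.0144] v=[-0.9235]
Step 13: x=[0.0219] v=[0.2423]
First v>=0 after going negative at step 13, time=1.9500

Answer: 1.9500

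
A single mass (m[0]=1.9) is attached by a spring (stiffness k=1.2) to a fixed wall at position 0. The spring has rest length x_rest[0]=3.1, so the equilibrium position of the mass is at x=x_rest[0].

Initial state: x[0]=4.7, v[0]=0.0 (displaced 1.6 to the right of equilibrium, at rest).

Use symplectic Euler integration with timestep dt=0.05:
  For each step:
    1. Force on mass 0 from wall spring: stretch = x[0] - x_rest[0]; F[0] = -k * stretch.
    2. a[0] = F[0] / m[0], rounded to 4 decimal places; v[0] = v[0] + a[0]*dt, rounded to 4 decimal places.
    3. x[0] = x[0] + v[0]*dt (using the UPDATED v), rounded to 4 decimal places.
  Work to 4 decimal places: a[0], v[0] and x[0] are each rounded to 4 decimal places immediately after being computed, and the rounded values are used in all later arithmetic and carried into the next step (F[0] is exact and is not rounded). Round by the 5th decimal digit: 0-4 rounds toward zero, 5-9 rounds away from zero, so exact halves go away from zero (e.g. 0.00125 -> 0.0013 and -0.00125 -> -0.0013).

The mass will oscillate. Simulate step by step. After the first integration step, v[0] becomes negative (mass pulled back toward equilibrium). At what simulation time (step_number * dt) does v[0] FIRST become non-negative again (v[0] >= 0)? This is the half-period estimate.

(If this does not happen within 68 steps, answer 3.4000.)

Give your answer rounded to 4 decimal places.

Answer: 3.4000

Derivation:
Step 0: x=[4.7000] v=[0.0000]
Step 1: x=[4.6975] v=[-0.0505]
Step 2: x=[4.6925] v=[-0.1009]
Step 3: x=[4.6849] v=[-0.1512]
Step 4: x=[4.6748] v=[-0.2013]
Step 5: x=[4.6623] v=[-0.2510]
Step 6: x=[4.6473] v=[-0.3003]
Step 7: x=[4.6298] v=[-0.3492]
Step 8: x=[4.6099] v=[-0.3975]
Step 9: x=[4.5876] v=[-0.4452]
Step 10: x=[4.5630] v=[-0.4922]
Step 11: x=[4.5361] v=[-0.5384]
Step 12: x=[4.5069] v=[-0.5838]
Step 13: x=[4.4755] v=[-0.6282]
Step 14: x=[4.4419] v=[-0.6716]
Step 15: x=[4.4062] v=[-0.7140]
Step 16: x=[4.3684] v=[-0.7553]
Step 17: x=[4.3286] v=[-0.7954]
Step 18: x=[4.2869] v=[-0.8342]
Step 19: x=[4.2433] v=[-0.8717]
Step 20: x=[4.1979] v=[-0.9078]
Step 21: x=[4.1508] v=[-0.9425]
Step 22: x=[4.1020] v=[-0.9757]
Step 23: x=[4.0516] v=[-1.0073]
Step 24: x=[3.9997] v=[-1.0374]
Step 25: x=[3.9464] v=[-1.0658]
Step 26: x=[3.8918] v=[-1.0925]
Step 27: x=[3.8359] v=[-1.1175]
Step 28: x=[3.7789] v=[-1.1407]
Step 29: x=[3.7208] v=[-1.1621]
Step 30: x=[3.6617] v=[-1.1817]
Step 31: x=[3.6017] v=[-1.1994]
Step 32: x=[3.5409] v=[-1.2152]
Step 33: x=[3.4794] v=[-1.2291]
Step 34: x=[3.4173] v=[-1.2411]
Step 35: x=[3.3547] v=[-1.2511]
Step 36: x=[3.2917] v=[-1.2591]
Step 37: x=[3.2284] v=[-1.2652]
Step 38: x=[3.1649] v=[-1.2693]
Step 39: x=[3.1013] v=[-1.2714]
Step 40: x=[3.0377] v=[-1.2714]
Step 41: x=[2.9742] v=[-1.2694]
Step 42: x=[2.9109] v=[-1.2654]
Step 43: x=[2.8479] v=[-1.2594]
Step 44: x=[2.7853] v=[-1.2514]
Step 45: x=[2.7232] v=[-1.2415]
Step 46: x=[2.6617] v=[-1.2296]
Step 47: x=[2.6009] v=[-1.2158]
Step 48: x=[2.5409] v=[-1.2000]
Step 49: x=[2.4818] v=[-1.1823]
Step 50: x=[2.4237] v=[-1.1628]
Step 51: x=[2.3666] v=[-1.1414]
Step 52: x=[2.3107] v=[-1.1182]
Step 53: x=[2.2560] v=[-1.0933]
Step 54: x=[2.2027] v=[-1.0666]
Step 55: x=[2.1508] v=[-1.0383]
Step 56: x=[2.1004] v=[-1.0083]
Step 57: x=[2.0516] v=[-0.9767]
Step 58: x=[2.0044] v=[-0.9436]
Step 59: x=[1.9590] v=[-0.9090]
Step 60: x=[1.9154] v=[-0.8730]
Step 61: x=[1.8736] v=[-0.8356]
Step 62: x=[1.8338] v=[-0.7969]
Step 63: x=[1.7960] v=[-0.7569]
Step 64: x=[1.7602] v=[-0.7157]
Step 65: x=[1.7265] v=[-0.6734]
Step 66: x=[1.6950] v=[-0.6300]
Step 67: x=[1.6657] v=[-0.5856]
Step 68: x=[1.6387] v=[-0.5403]
v[0] did not become non-negative within 68 steps; using fallback time=3.4000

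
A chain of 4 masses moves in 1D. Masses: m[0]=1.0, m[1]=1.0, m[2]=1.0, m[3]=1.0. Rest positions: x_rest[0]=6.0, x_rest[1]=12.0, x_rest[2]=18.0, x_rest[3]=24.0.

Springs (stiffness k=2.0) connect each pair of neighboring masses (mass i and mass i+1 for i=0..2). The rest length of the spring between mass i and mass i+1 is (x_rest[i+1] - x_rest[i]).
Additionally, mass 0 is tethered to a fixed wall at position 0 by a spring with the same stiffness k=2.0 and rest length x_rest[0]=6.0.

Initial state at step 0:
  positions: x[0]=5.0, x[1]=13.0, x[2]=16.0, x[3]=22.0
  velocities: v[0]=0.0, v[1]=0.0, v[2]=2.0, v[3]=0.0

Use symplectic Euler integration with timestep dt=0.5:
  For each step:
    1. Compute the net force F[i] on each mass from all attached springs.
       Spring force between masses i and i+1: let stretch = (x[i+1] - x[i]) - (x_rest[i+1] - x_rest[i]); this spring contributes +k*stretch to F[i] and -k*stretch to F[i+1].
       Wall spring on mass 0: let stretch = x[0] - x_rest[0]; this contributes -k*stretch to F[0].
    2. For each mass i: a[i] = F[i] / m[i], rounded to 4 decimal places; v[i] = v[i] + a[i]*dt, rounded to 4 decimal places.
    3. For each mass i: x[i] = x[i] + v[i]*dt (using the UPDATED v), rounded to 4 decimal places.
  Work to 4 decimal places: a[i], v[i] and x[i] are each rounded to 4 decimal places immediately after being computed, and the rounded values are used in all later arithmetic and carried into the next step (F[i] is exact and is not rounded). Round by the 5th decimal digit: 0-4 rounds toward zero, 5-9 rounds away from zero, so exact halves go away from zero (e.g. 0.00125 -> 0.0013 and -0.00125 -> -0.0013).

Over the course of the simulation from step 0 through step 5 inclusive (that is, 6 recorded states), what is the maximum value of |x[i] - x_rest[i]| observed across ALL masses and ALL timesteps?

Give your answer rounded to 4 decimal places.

Step 0: x=[5.0000 13.0000 16.0000 22.0000] v=[0.0000 0.0000 2.0000 0.0000]
Step 1: x=[6.5000 10.5000 18.5000 22.0000] v=[3.0000 -5.0000 5.0000 0.0000]
Step 2: x=[6.7500 10.0000 18.7500 23.2500] v=[0.5000 -1.0000 0.5000 2.5000]
Step 3: x=[5.2500 12.2500 16.8750 25.2500] v=[-3.0000 4.5000 -3.7500 4.0000]
Step 4: x=[4.6250 13.3125 16.8750 26.0625] v=[-1.2500 2.1250 0.0000 1.6250]
Step 5: x=[6.0313 11.8125 19.6875 25.2813] v=[2.8125 -3.0000 5.6250 -1.5625]
Max displacement = 2.0625

Answer: 2.0625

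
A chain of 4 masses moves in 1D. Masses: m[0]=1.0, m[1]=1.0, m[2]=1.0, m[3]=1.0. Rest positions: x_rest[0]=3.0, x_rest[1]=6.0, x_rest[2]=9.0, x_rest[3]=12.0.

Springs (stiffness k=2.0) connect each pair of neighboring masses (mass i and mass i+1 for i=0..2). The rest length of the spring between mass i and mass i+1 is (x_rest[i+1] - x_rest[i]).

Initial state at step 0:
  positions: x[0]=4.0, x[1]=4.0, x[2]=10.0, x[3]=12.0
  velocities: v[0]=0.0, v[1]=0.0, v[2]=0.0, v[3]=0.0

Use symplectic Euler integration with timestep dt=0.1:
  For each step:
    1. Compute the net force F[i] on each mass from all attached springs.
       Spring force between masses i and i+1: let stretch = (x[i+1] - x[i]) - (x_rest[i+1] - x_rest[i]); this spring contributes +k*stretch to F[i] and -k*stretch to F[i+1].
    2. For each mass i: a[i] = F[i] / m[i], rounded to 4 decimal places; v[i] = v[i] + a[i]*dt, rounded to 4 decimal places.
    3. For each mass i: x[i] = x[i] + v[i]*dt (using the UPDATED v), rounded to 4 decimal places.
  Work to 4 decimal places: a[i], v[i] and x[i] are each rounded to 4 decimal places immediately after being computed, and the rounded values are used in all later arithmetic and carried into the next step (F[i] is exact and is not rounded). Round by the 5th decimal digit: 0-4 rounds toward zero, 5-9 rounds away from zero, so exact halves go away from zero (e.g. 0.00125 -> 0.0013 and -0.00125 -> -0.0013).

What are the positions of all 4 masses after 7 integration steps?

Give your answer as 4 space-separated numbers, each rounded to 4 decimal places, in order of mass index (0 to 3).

Step 0: x=[4.0000 4.0000 10.0000 12.0000] v=[0.0000 0.0000 0.0000 0.0000]
Step 1: x=[3.9400 4.1200 9.9200 12.0200] v=[-0.6000 1.2000 -0.8000 0.2000]
Step 2: x=[3.8236 4.3524 9.7660 12.0580] v=[-1.1640 2.3240 -1.5400 0.3800]
Step 3: x=[3.6578 4.6825 9.5496 12.1102] v=[-1.6582 3.3010 -2.1643 0.5216]
Step 4: x=[3.4525 5.0895 9.2870 12.1712] v=[-2.0533 4.0695 -2.6256 0.6095]
Step 5: x=[3.2199 5.5477 8.9982 12.2345] v=[-2.3259 4.5816 -2.8883 0.6327]
Step 6: x=[2.9739 6.0283 8.7051 12.2930] v=[-2.4603 4.8061 -2.9311 0.5854]
Step 7: x=[2.7290 6.5014 8.4302 12.3398] v=[-2.4494 4.7306 -2.7489 0.4678]

Answer: 2.7290 6.5014 8.4302 12.3398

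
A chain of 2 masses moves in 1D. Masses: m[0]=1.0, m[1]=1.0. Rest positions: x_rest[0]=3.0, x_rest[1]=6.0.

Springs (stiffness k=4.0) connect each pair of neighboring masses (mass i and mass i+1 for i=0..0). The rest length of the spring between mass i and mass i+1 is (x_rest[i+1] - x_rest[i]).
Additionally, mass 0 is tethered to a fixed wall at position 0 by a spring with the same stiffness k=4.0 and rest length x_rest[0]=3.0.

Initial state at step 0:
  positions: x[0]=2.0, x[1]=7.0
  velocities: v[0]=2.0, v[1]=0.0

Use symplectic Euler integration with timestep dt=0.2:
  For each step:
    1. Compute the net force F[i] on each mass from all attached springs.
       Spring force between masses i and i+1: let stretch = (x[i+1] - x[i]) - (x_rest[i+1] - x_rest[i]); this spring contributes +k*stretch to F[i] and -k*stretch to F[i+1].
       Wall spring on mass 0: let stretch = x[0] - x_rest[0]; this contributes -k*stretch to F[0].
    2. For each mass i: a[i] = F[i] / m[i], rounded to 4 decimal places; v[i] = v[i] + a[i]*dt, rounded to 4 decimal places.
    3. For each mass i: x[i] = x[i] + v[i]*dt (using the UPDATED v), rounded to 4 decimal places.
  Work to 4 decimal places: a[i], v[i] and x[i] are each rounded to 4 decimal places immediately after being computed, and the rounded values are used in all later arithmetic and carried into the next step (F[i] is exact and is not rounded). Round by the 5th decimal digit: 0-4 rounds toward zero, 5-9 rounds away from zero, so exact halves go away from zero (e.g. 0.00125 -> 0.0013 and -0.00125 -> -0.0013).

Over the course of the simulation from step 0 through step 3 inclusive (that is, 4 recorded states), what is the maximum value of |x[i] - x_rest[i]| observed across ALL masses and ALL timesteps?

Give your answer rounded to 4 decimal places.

Step 0: x=[2.0000 7.0000] v=[2.0000 0.0000]
Step 1: x=[2.8800 6.6800] v=[4.4000 -1.6000]
Step 2: x=[3.9072 6.2320] v=[5.1360 -2.2400]
Step 3: x=[4.6812 5.8920] v=[3.8701 -1.6998]
Max displacement = 1.6812

Answer: 1.6812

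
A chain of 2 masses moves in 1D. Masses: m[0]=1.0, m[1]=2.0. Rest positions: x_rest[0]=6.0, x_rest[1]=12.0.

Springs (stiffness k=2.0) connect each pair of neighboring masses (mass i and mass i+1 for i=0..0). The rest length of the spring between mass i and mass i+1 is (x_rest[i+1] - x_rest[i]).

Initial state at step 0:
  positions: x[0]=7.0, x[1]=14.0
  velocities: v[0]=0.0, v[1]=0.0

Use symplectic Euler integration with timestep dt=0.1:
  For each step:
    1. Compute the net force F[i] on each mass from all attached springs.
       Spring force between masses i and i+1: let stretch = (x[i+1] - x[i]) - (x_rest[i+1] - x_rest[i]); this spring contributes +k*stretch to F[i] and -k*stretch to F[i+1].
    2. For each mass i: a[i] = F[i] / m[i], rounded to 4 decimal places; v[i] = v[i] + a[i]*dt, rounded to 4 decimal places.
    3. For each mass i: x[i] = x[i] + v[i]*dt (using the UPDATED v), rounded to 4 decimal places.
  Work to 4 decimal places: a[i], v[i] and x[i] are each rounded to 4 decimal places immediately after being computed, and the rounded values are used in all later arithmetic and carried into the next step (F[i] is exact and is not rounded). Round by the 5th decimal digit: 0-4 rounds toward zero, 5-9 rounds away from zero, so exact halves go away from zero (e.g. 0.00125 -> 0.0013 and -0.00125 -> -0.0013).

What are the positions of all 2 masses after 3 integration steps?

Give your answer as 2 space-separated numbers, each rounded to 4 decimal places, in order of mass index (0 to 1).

Step 0: x=[7.0000 14.0000] v=[0.0000 0.0000]
Step 1: x=[7.0200 13.9900] v=[0.2000 -0.1000]
Step 2: x=[7.0594 13.9703] v=[0.3940 -0.1970]
Step 3: x=[7.1170 13.9415] v=[0.5762 -0.2881]

Answer: 7.1170 13.9415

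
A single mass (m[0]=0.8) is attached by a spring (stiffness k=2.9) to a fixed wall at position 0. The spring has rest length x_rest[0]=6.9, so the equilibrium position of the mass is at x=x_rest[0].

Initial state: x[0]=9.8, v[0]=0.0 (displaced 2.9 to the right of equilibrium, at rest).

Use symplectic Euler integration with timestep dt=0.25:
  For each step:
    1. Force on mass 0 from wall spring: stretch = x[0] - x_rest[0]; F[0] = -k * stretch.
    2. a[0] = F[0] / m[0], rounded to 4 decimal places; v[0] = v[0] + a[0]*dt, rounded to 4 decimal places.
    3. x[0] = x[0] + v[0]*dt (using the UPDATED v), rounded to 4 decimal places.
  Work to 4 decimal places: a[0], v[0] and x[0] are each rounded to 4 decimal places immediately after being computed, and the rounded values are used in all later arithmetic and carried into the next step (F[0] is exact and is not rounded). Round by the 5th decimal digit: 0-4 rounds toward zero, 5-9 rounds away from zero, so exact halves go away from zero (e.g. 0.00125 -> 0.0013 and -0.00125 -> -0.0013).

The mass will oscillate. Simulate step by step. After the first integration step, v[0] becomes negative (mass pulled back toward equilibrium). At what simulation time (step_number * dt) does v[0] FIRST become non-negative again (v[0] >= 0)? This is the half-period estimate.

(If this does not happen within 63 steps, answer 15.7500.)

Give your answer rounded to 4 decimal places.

Answer: 1.7500

Derivation:
Step 0: x=[9.8000] v=[0.0000]
Step 1: x=[9.1430] v=[-2.6281]
Step 2: x=[7.9778] v=[-4.6608]
Step 3: x=[6.5684] v=[-5.6376]
Step 4: x=[5.2341] v=[-5.3371]
Step 5: x=[4.2773] v=[-3.8274]
Step 6: x=[3.9147] v=[-1.4506]
Step 7: x=[4.2284] v=[1.2548]
First v>=0 after going negative at step 7, time=1.7500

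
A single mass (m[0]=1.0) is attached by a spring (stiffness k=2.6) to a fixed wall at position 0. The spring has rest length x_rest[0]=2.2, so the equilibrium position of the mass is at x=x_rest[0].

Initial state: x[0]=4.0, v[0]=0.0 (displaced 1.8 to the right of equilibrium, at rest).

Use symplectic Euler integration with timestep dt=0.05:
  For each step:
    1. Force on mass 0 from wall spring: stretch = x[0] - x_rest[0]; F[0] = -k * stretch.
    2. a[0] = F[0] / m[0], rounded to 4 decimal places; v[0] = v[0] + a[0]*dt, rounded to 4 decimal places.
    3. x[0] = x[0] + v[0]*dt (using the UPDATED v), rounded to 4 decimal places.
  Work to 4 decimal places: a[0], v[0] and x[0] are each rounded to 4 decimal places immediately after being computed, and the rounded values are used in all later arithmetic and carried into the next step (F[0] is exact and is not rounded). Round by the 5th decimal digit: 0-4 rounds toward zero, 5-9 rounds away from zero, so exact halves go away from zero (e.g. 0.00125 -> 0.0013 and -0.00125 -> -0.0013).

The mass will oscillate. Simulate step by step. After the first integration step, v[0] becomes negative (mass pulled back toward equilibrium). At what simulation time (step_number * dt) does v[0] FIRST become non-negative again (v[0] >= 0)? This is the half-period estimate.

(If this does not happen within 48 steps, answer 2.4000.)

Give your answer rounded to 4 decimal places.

Answer: 1.9500

Derivation:
Step 0: x=[4.0000] v=[0.0000]
Step 1: x=[3.9883] v=[-0.2340]
Step 2: x=[3.9650] v=[-0.4665]
Step 3: x=[3.9302] v=[-0.6960]
Step 4: x=[3.8842] v=[-0.9209]
Step 5: x=[3.8272] v=[-1.1398]
Step 6: x=[3.7596] v=[-1.3513]
Step 7: x=[3.6819] v=[-1.5541]
Step 8: x=[3.5946] v=[-1.7467]
Step 9: x=[3.4982] v=[-1.9280]
Step 10: x=[3.3934] v=[-2.0968]
Step 11: x=[3.2808] v=[-2.2519]
Step 12: x=[3.1612] v=[-2.3924]
Step 13: x=[3.0353] v=[-2.5174]
Step 14: x=[2.9040] v=[-2.6260]
Step 15: x=[2.7681] v=[-2.7175]
Step 16: x=[2.6285] v=[-2.7914]
Step 17: x=[2.4861] v=[-2.8471]
Step 18: x=[2.3419] v=[-2.8843]
Step 19: x=[2.1968] v=[-2.9027]
Step 20: x=[2.0517] v=[-2.9023]
Step 21: x=[1.9076] v=[-2.8830]
Step 22: x=[1.7654] v=[-2.8450]
Step 23: x=[1.6260] v=[-2.7885]
Step 24: x=[1.4903] v=[-2.7139]
Step 25: x=[1.3592] v=[-2.6216]
Step 26: x=[1.2336] v=[-2.5123]
Step 27: x=[1.1143] v=[-2.3867]
Step 28: x=[1.0020] v=[-2.2456]
Step 29: x=[0.8975] v=[-2.0899]
Step 30: x=[0.8015] v=[-1.9206]
Step 31: x=[0.7146] v=[-1.7388]
Step 32: x=[0.6373] v=[-1.5457]
Step 33: x=[0.5702] v=[-1.3426]
Step 34: x=[0.5137] v=[-1.1307]
Step 35: x=[0.4681] v=[-0.9115]
Step 36: x=[0.4338] v=[-0.6864]
Step 37: x=[0.4110] v=[-0.4568]
Step 38: x=[0.3998] v=[-0.2242]
Step 39: x=[0.4003] v=[0.0098]
First v>=0 after going negative at step 39, time=1.9500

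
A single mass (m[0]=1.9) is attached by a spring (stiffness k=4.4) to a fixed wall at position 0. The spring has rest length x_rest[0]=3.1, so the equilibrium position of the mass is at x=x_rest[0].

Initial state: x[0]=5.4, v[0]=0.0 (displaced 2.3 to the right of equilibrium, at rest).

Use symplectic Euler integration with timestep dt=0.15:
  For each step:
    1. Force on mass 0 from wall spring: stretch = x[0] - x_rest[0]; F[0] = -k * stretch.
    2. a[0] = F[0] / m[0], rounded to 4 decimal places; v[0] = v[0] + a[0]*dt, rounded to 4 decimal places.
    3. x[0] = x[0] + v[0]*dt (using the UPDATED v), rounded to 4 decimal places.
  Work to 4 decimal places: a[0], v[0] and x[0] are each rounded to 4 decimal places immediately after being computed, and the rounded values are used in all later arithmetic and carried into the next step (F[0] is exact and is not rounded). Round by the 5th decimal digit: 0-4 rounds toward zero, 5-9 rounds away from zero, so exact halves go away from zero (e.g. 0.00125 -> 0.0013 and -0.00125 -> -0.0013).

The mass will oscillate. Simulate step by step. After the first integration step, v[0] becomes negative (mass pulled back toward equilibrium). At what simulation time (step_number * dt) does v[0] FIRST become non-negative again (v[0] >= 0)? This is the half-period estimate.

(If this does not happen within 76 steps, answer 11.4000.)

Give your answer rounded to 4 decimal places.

Step 0: x=[5.4000] v=[0.0000]
Step 1: x=[5.2802] v=[-0.7989]
Step 2: x=[5.0468] v=[-1.5562]
Step 3: x=[4.7119] v=[-2.2325]
Step 4: x=[4.2930] v=[-2.7924]
Step 5: x=[3.8120] v=[-3.2068]
Step 6: x=[3.2939] v=[-3.4541]
Step 7: x=[2.7657] v=[-3.5215]
Step 8: x=[2.2549] v=[-3.4054]
Step 9: x=[1.7881] v=[-3.1118]
Step 10: x=[1.3897] v=[-2.6561]
Step 11: x=[1.0804] v=[-2.0620]
Step 12: x=[0.8763] v=[-1.3605]
Step 13: x=[0.7881] v=[-0.5881]
Step 14: x=[0.8204] v=[0.2150]
First v>=0 after going negative at step 14, time=2.1000

Answer: 2.1000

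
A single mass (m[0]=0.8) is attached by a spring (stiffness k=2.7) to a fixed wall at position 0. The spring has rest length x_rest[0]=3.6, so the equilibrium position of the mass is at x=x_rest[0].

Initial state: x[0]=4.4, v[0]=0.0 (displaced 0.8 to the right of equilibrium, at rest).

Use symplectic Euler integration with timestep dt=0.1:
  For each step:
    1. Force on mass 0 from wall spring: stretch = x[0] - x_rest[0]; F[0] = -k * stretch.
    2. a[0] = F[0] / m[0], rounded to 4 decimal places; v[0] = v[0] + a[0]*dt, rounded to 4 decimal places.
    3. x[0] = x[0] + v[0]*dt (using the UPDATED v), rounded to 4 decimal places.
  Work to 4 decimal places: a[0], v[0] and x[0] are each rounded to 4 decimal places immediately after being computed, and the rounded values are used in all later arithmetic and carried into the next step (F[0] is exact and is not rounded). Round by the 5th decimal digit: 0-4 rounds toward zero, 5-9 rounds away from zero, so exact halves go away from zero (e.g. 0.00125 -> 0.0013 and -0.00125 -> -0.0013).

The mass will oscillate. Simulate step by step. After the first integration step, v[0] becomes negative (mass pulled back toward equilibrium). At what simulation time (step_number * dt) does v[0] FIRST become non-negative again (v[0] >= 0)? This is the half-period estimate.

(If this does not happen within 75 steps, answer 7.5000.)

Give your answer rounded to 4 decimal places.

Answer: 1.8000

Derivation:
Step 0: x=[4.4000] v=[0.0000]
Step 1: x=[4.3730] v=[-0.2700]
Step 2: x=[4.3199] v=[-0.5309]
Step 3: x=[4.2425] v=[-0.7739]
Step 4: x=[4.1434] v=[-0.9907]
Step 5: x=[4.0260] v=[-1.1741]
Step 6: x=[3.8942] v=[-1.3179]
Step 7: x=[3.7525] v=[-1.4172]
Step 8: x=[3.6056] v=[-1.4687]
Step 9: x=[3.4585] v=[-1.4706]
Step 10: x=[3.3162] v=[-1.4228]
Step 11: x=[3.1835] v=[-1.3270]
Step 12: x=[3.0649] v=[-1.1864]
Step 13: x=[2.9643] v=[-1.0058]
Step 14: x=[2.8852] v=[-0.7913]
Step 15: x=[2.8302] v=[-0.5501]
Step 16: x=[2.8012] v=[-0.2903]
Step 17: x=[2.7991] v=[-0.0207]
Step 18: x=[2.8241] v=[0.2496]
First v>=0 after going negative at step 18, time=1.8000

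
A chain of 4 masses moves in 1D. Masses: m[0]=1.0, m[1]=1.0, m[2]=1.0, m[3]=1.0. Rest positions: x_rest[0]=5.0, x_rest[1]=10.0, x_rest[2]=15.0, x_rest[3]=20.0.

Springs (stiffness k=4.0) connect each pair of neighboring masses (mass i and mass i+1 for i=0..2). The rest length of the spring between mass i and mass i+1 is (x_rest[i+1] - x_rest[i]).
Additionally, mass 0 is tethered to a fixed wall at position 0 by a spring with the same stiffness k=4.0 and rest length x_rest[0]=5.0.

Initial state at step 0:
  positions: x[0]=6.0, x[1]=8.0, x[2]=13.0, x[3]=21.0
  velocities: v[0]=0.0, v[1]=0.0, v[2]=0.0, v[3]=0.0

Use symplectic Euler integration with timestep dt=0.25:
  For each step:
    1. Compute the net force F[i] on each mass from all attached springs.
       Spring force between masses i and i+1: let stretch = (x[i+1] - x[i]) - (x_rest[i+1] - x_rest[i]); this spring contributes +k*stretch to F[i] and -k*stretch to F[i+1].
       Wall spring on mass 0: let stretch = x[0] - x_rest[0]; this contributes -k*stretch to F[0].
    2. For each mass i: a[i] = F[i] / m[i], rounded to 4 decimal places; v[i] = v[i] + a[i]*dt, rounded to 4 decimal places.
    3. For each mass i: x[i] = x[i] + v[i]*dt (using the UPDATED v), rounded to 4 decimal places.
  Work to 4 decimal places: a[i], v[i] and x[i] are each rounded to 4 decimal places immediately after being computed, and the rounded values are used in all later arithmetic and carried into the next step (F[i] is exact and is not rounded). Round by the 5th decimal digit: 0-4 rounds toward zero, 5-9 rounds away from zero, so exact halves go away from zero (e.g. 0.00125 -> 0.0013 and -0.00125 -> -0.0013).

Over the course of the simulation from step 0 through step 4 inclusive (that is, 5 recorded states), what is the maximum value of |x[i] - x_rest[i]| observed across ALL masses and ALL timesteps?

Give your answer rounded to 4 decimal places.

Step 0: x=[6.0000 8.0000 13.0000 21.0000] v=[0.0000 0.0000 0.0000 0.0000]
Step 1: x=[5.0000 8.7500 13.7500 20.2500] v=[-4.0000 3.0000 3.0000 -3.0000]
Step 2: x=[3.6875 9.8125 14.8750 19.1250] v=[-5.2500 4.2500 4.5000 -4.5000]
Step 3: x=[2.9844 10.6094 15.7969 18.1875] v=[-2.8125 3.1875 3.6875 -3.7500]
Step 4: x=[3.4414 10.7969 16.0196 17.9024] v=[1.8281 0.7500 0.8906 -1.1406]
Max displacement = 2.0976

Answer: 2.0976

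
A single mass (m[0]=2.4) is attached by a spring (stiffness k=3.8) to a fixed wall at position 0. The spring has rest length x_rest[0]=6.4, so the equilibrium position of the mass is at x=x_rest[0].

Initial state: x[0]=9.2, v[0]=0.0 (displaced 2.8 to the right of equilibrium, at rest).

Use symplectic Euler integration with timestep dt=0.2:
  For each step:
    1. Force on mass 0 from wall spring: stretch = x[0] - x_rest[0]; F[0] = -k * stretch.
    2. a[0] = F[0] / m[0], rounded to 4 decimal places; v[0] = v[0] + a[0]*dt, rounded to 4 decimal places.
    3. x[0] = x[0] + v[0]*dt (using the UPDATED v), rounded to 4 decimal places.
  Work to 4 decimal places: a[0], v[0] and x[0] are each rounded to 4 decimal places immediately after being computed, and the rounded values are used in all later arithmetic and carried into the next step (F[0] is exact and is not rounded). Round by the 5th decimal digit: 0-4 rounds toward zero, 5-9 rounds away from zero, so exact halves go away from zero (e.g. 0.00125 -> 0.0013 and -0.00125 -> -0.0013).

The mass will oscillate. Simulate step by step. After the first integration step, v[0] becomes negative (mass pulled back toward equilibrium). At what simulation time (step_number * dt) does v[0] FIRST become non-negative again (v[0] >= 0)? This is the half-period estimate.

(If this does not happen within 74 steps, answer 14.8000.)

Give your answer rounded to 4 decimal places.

Answer: 2.6000

Derivation:
Step 0: x=[9.2000] v=[0.0000]
Step 1: x=[9.0227] v=[-0.8867]
Step 2: x=[8.6793] v=[-1.7172]
Step 3: x=[8.1915] v=[-2.4390]
Step 4: x=[7.5902] v=[-3.0063]
Step 5: x=[6.9136] v=[-3.3832]
Step 6: x=[6.2044] v=[-3.5458]
Step 7: x=[5.5076] v=[-3.4839]
Step 8: x=[4.8673] v=[-3.2013]
Step 9: x=[4.3241] v=[-2.7159]
Step 10: x=[3.9124] v=[-2.0585]
Step 11: x=[3.6582] v=[-1.2708]
Step 12: x=[3.5777] v=[-0.4026]
Step 13: x=[3.6759] v=[0.4911]
First v>=0 after going negative at step 13, time=2.6000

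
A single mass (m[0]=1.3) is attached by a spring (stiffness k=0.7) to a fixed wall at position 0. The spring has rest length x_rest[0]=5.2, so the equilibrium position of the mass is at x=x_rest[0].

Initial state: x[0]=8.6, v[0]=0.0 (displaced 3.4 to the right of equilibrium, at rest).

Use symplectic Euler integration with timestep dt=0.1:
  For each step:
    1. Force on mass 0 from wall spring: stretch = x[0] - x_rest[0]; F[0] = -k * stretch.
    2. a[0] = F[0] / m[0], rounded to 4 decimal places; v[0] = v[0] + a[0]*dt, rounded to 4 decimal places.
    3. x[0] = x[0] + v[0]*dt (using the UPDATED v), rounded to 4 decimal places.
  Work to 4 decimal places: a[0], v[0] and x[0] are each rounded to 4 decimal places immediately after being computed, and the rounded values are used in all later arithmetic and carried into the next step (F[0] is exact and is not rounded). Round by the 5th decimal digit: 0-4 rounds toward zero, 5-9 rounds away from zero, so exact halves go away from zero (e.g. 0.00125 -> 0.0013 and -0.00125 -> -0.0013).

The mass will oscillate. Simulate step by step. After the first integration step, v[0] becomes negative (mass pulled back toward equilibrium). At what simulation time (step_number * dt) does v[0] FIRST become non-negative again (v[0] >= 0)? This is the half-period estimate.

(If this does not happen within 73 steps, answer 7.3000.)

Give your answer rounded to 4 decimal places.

Step 0: x=[8.6000] v=[0.0000]
Step 1: x=[8.5817] v=[-0.1831]
Step 2: x=[8.5452] v=[-0.3652]
Step 3: x=[8.4907] v=[-0.5453]
Step 4: x=[8.4185] v=[-0.7225]
Step 5: x=[8.3289] v=[-0.8958]
Step 6: x=[8.2225] v=[-1.0643]
Step 7: x=[8.0998] v=[-1.2271]
Step 8: x=[7.9615] v=[-1.3832]
Step 9: x=[7.8083] v=[-1.5319]
Step 10: x=[7.6411] v=[-1.6724]
Step 11: x=[7.4607] v=[-1.8038]
Step 12: x=[7.2682] v=[-1.9255]
Step 13: x=[7.0645] v=[-2.0369]
Step 14: x=[6.8508] v=[-2.1373]
Step 15: x=[6.6282] v=[-2.2262]
Step 16: x=[6.3979] v=[-2.3031]
Step 17: x=[6.1611] v=[-2.3676]
Step 18: x=[5.9192] v=[-2.4194]
Step 19: x=[5.6734] v=[-2.4581]
Step 20: x=[5.4250] v=[-2.4836]
Step 21: x=[5.1754] v=[-2.4957]
Step 22: x=[4.9260] v=[-2.4944]
Step 23: x=[4.6780] v=[-2.4797]
Step 24: x=[4.4328] v=[-2.4516]
Step 25: x=[4.1918] v=[-2.4103]
Step 26: x=[3.9562] v=[-2.3560]
Step 27: x=[3.7273] v=[-2.2890]
Step 28: x=[3.5063] v=[-2.2097]
Step 29: x=[3.2945] v=[-2.1185]
Step 30: x=[3.0929] v=[-2.0159]
Step 31: x=[2.9027] v=[-1.9024]
Step 32: x=[2.7248] v=[-1.7787]
Step 33: x=[2.5603] v=[-1.6454]
Step 34: x=[2.4100] v=[-1.5033]
Step 35: x=[2.2747] v=[-1.3531]
Step 36: x=[2.1551] v=[-1.1956]
Step 37: x=[2.0519] v=[-1.0316]
Step 38: x=[1.9657] v=[-0.8621]
Step 39: x=[1.8969] v=[-0.6880]
Step 40: x=[1.8459] v=[-0.5101]
Step 41: x=[1.8130] v=[-0.3295]
Step 42: x=[1.7983] v=[-0.1471]
Step 43: x=[1.8019] v=[0.0361]
First v>=0 after going negative at step 43, time=4.3000

Answer: 4.3000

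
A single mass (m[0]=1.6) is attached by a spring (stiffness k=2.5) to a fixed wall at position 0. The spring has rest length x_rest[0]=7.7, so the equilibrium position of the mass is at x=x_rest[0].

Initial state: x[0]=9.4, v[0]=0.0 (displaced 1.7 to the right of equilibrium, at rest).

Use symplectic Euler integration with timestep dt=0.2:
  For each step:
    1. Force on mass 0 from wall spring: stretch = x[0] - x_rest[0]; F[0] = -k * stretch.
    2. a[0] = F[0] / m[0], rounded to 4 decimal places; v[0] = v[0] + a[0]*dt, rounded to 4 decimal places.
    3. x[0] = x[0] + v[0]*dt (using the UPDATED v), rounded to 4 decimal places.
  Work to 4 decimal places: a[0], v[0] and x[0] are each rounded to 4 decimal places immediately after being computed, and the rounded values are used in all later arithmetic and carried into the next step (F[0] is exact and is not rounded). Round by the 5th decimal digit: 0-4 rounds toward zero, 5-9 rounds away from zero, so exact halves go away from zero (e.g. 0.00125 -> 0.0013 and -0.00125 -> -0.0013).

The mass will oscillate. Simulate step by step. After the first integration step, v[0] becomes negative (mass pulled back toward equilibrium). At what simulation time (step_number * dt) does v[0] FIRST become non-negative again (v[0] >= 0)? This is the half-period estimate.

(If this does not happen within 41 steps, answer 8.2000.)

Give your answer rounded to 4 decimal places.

Answer: 2.6000

Derivation:
Step 0: x=[9.4000] v=[0.0000]
Step 1: x=[9.2937] v=[-0.5313]
Step 2: x=[9.0878] v=[-1.0293]
Step 3: x=[8.7952] v=[-1.4630]
Step 4: x=[8.4341] v=[-1.8053]
Step 5: x=[8.0272] v=[-2.0347]
Step 6: x=[7.5998] v=[-2.1370]
Step 7: x=[7.1787] v=[-2.1057]
Step 8: x=[6.7901] v=[-1.9428]
Step 9: x=[6.4584] v=[-1.6585]
Step 10: x=[6.2043] v=[-1.2705]
Step 11: x=[6.0437] v=[-0.8031]
Step 12: x=[5.9866] v=[-0.2855]
Step 13: x=[6.0366] v=[0.2499]
First v>=0 after going negative at step 13, time=2.6000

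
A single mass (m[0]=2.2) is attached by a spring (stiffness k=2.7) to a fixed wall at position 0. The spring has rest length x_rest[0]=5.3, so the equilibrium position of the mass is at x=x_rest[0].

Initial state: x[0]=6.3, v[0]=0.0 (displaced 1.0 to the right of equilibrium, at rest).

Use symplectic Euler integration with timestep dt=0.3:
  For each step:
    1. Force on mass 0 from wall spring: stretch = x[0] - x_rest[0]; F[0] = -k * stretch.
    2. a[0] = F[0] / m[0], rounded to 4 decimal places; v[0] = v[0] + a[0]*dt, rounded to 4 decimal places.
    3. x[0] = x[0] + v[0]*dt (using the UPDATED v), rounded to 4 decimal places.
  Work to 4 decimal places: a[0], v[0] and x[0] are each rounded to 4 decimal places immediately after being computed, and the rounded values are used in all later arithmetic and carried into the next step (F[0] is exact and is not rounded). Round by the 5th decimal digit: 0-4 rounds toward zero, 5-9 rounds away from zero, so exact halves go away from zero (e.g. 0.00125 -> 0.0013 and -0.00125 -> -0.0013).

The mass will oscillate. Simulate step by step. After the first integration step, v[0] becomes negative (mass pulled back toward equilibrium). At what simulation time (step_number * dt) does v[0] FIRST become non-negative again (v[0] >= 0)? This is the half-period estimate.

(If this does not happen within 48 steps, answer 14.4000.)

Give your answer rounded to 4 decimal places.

Answer: 3.0000

Derivation:
Step 0: x=[6.3000] v=[0.0000]
Step 1: x=[6.1895] v=[-0.3682]
Step 2: x=[5.9808] v=[-0.6957]
Step 3: x=[5.6969] v=[-0.9464]
Step 4: x=[5.3692] v=[-1.0925]
Step 5: x=[5.0338] v=[-1.1180]
Step 6: x=[4.7278] v=[-1.0200]
Step 7: x=[4.4850] v=[-0.8093]
Step 8: x=[4.3322] v=[-0.5092]
Step 9: x=[4.2863] v=[-0.1529]
Step 10: x=[4.3524] v=[0.2203]
First v>=0 after going negative at step 10, time=3.0000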